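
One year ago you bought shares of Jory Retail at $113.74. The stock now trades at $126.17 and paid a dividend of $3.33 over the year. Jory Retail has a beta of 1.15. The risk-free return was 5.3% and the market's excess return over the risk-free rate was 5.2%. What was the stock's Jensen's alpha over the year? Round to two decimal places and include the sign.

+2.58%

Realised HPR = (P1 + D1 − P0) / P0 = (126.17 + 3.33 − 113.74) / 113.74 = 15.76 / 113.74 = 13.8562%
CAPM required = R_f + β·MRP = 5.3% + 1.15 × 5.2% = 11.2800%
α = realised − required = 13.8562% − 11.2800% = +2.58%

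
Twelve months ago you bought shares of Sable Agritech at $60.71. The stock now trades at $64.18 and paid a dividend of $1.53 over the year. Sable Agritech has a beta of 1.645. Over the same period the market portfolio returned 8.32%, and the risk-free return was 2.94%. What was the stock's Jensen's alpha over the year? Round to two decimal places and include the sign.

Realised HPR = (P1 + D1 − P0) / P0 = (64.18 + 1.53 − 60.71) / 60.71 = 5.00 / 60.71 = 8.2359%
MRP = 8.32% − 2.94% = 5.38%
CAPM required = R_f + β·MRP = 2.94% + 1.645 × 5.38% = 11.79010%
α = realised − required = 8.2359% − 11.79010% = -3.55%

-3.55%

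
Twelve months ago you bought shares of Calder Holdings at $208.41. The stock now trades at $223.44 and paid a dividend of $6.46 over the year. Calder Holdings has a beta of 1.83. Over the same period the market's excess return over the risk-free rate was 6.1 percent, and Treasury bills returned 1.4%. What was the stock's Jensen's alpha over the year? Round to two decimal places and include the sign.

Realised HPR = (P1 + D1 − P0) / P0 = (223.44 + 6.46 − 208.41) / 208.41 = 21.49 / 208.41 = 10.3114%
CAPM required = R_f + β·MRP = 1.4% + 1.83 × 6.1% = 12.5630%
α = realised − required = 10.3114% − 12.5630% = -2.25%

-2.25%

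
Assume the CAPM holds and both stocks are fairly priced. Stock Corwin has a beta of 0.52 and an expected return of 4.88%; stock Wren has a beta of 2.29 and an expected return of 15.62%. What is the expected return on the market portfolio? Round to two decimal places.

7.79%

Both satisfy E(R) = R_f + β·MRP, so the slope of the SML is
MRP = (15.62% − 4.88%) / (2.29 − 0.52) = 10.74% / 1.77 = 6.0678%
R_f = E(R_Corwin) − β_Corwin·MRP = 4.88% − 0.52 × 6.0678% = 1.7247%
E(R_m) = R_f + MRP = 1.7247% + 6.0678% = 7.79%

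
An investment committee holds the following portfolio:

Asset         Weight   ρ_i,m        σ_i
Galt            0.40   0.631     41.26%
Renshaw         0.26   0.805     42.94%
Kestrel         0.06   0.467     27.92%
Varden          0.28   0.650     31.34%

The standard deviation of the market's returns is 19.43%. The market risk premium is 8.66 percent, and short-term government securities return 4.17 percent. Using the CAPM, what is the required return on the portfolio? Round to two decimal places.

β_Galt = 0.631 × 41.26% / 19.43% = 1.3399
β_Renshaw = 0.805 × 42.94% / 19.43% = 1.7790
β_Kestrel = 0.467 × 27.92% / 19.43% = 0.6711
β_Varden = 0.650 × 31.34% / 19.43% = 1.0484
β_P = Σ w_i β_i = 0.40×1.3399 + 0.26×1.7790 + 0.06×0.6711 + 0.28×1.0484 = 1.3323
E(R_P) = R_f + β_P × MRP = 4.17% + 1.3323 × 8.66% = 15.71%

15.71%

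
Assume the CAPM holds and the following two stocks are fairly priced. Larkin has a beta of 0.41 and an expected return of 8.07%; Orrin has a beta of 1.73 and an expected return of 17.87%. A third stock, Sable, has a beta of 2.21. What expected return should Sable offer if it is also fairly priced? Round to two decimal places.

21.43%

MRP (SML slope) = (17.87% − 8.07%) / (1.73 − 0.41) = 9.80% / 1.32 = 7.4242%
R_f (intercept) = 8.07% − 0.41 × 7.4242% = 5.0261%
E(R_Sable) = R_f + β × MRP = 5.0261% + 2.21 × 7.4242% = 21.43%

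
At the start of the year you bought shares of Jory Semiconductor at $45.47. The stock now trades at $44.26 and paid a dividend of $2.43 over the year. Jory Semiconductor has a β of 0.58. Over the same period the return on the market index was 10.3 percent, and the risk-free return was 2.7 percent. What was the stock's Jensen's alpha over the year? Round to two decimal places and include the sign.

Realised HPR = (P1 + D1 − P0) / P0 = (44.26 + 2.43 − 45.47) / 45.47 = 1.22 / 45.47 = 2.6831%
MRP = 10.3% − 2.7% = 7.60%
CAPM required = R_f + β·MRP = 2.7% + 0.58 × 7.6% = 7.1080%
α = realised − required = 2.6831% − 7.1080% = -4.42%

-4.42%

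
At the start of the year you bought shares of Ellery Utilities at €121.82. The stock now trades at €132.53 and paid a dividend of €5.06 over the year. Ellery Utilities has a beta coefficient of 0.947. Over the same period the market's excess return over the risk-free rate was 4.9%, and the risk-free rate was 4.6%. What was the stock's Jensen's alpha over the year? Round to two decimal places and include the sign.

+3.71%

Realised HPR = (P1 + D1 − P0) / P0 = (132.53 + 5.06 − 121.82) / 121.82 = 15.77 / 121.82 = 12.9453%
CAPM required = R_f + β·MRP = 4.6% + 0.947 × 4.9% = 9.2403%
α = realised − required = 12.9453% − 9.2403% = +3.71%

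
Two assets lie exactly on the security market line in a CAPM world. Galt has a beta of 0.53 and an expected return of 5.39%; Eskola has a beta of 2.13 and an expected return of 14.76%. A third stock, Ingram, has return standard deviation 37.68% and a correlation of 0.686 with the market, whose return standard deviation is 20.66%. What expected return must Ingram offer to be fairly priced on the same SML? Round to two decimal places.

MRP = (14.76% − 5.39%) / (2.13 − 0.53) = 5.8563%
R_f = 5.39% − 0.53 × 5.8563% = 2.2862%
β_Ingram = ρ·σ_i/σ_m = 0.686 × 37.68 / 20.66 = 1.2511
E(R_Ingram) = R_f + β × MRP = 2.2862% + 1.2511 × 5.8563% = 9.61%

9.61%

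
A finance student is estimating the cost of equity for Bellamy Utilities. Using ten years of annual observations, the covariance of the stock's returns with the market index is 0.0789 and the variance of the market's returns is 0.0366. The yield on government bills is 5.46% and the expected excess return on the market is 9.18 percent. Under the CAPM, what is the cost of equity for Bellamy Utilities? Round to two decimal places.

25.25%

β = Cov(R_i, R_m) / Var(R_m) = 0.0789 / 0.0366 = 2.1557
E(R) = R_f + β × MRP = 5.46% + 2.1557 × 9.18% = 25.25%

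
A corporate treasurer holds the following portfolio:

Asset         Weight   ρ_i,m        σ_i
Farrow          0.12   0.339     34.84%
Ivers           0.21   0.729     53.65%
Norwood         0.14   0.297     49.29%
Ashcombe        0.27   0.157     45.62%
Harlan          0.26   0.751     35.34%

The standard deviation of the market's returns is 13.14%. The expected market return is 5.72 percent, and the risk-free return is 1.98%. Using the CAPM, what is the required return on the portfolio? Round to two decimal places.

7.82%

β_Farrow = 0.339 × 34.84% / 13.14% = 0.8988
β_Ivers = 0.729 × 53.65% / 13.14% = 2.9765
β_Norwood = 0.297 × 49.29% / 13.14% = 1.1141
β_Ashcombe = 0.157 × 45.62% / 13.14% = 0.5451
β_Harlan = 0.751 × 35.34% / 13.14% = 2.0198
β_P = Σ w_i β_i = 0.12×0.8988 + 0.21×2.9765 + 0.14×1.1141 + 0.27×0.5451 + 0.26×2.0198 = 1.5612
MRP = 5.72% − 1.98% = 3.74%
E(R_P) = R_f + β_P × MRP = 1.98% + 1.5612 × 3.74% = 7.82%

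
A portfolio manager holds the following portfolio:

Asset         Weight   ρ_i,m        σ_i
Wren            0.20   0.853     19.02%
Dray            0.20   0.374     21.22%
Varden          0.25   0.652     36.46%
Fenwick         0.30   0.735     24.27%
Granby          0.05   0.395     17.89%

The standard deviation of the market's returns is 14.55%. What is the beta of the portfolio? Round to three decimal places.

1.133

β_Wren = 0.853 × 19.02% / 14.55% = 1.1151
β_Dray = 0.374 × 21.22% / 14.55% = 0.5454
β_Varden = 0.652 × 36.46% / 14.55% = 1.6338
β_Fenwick = 0.735 × 24.27% / 14.55% = 1.2260
β_Granby = 0.395 × 17.89% / 14.55% = 0.4857
β_P = Σ w_i β_i = 0.20×1.1151 + 0.20×0.5454 + 0.25×1.6338 + 0.30×1.2260 + 0.05×0.4857 = 1.1326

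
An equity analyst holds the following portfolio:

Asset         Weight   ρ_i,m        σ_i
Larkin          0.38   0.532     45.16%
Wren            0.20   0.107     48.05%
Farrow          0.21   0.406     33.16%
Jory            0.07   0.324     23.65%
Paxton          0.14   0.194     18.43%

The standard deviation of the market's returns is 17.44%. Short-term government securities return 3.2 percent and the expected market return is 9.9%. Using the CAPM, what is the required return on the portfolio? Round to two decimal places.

8.59%

β_Larkin = 0.532 × 45.16% / 17.44% = 1.3776
β_Wren = 0.107 × 48.05% / 17.44% = 0.2948
β_Farrow = 0.406 × 33.16% / 17.44% = 0.7720
β_Jory = 0.324 × 23.65% / 17.44% = 0.4394
β_Paxton = 0.194 × 18.43% / 17.44% = 0.2050
β_P = Σ w_i β_i = 0.38×1.3776 + 0.20×0.2948 + 0.21×0.7720 + 0.07×0.4394 + 0.14×0.2050 = 0.8040
MRP = 9.9% − 3.2% = 6.70%
E(R_P) = R_f + β_P × MRP = 3.2% + 0.8040 × 6.7% = 8.59%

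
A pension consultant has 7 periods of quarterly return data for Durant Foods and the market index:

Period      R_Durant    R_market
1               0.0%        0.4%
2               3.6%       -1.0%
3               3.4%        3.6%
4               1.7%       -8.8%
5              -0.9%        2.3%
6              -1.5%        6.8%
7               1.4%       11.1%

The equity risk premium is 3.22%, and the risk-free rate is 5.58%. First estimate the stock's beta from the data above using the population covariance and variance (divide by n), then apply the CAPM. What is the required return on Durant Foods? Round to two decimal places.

5.32%

Mean R_i = (0.0 + 3.6 + 3.4 + 1.7 − 0.9 − 1.5 + 1.4) / 7 = 1.1000%
Mean R_m = (0.4 − 1.0 + 3.6 − 8.8 + 2.3 + 6.8 + 11.1) / 7 = 2.0571%
Σ(R_i − R̄_i)(R_m − R̄_m) = -18.8900  ⇒  Cov = -18.8900 / 7 = -2.6986
Σ(R_m − R̄_m)² = 236.6771  ⇒  Var(R_m) = 236.6771 / 7 = 33.8110
β = Cov / Var(R_m) = -2.6986 / 33.8110 = -0.0798
E(R) = R_f + β × MRP = 5.58% + -0.0798 × 3.22% = 5.32%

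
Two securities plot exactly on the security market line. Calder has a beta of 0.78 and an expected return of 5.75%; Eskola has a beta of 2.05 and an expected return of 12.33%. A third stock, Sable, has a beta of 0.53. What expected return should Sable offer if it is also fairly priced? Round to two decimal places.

MRP (SML slope) = (12.33% − 5.75%) / (2.05 − 0.78) = 6.58% / 1.27 = 5.1811%
R_f (intercept) = 5.75% − 0.78 × 5.1811% = 1.7087%
E(R_Sable) = R_f + β × MRP = 1.7087% + 0.53 × 5.1811% = 4.45%

4.45%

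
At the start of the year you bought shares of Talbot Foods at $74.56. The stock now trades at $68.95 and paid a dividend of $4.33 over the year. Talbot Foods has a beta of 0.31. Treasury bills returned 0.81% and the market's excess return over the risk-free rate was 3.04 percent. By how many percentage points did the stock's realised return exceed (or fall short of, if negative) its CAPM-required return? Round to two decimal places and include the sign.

Realised HPR = (P1 + D1 − P0) / P0 = (68.95 + 4.33 − 74.56) / 74.56 = -1.28 / 74.56 = -1.7167%
CAPM required = R_f + β·MRP = 0.81% + 0.31 × 3.04% = 1.7524%
α = realised − required = -1.7167% − 1.7524% = -3.47%

-3.47%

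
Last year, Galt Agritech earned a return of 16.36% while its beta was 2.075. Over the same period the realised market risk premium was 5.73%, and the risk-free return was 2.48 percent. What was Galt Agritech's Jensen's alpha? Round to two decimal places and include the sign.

CAPM benchmark = R_f + β(R_m − R_f) = 2.48% + 2.075 × 5.73% = 14.36975%
α = actual − benchmark = 16.36% − 14.36975% = +1.99%

+1.99%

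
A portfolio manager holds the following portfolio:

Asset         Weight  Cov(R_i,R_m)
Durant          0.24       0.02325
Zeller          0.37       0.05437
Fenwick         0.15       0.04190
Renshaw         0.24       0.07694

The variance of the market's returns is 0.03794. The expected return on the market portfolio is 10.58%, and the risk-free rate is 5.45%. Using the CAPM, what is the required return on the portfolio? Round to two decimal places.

β_Durant = 0.02325 / 0.03794 = 0.6128
β_Zeller = 0.05437 / 0.03794 = 1.4331
β_Fenwick = 0.04190 / 0.03794 = 1.1044
β_Renshaw = 0.07694 / 0.03794 = 2.0279
β_P = Σ w_i β_i = 0.24×0.6128 + 0.37×1.4331 + 0.15×1.1044 + 0.24×2.0279 = 1.3297
MRP = 10.58% − 5.45% = 5.13%
E(R_P) = R_f + β_P × MRP = 5.45% + 1.3297 × 5.13% = 12.27%

12.27%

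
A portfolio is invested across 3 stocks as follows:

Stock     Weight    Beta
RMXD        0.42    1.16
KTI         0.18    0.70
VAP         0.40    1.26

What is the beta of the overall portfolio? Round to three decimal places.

1.117

β_P = Σ w_i β_i = 0.42×1.16 + 0.18×0.70 + 0.40×1.26 = 1.1172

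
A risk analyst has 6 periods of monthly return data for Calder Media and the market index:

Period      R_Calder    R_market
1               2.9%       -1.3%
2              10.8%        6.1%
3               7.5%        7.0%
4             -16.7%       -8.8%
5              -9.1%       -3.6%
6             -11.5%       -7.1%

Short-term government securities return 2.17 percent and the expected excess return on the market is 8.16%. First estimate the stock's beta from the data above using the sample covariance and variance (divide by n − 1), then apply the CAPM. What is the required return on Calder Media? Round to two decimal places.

Mean R_i = (2.9 + 10.8 + 7.5 − 16.7 − 9.1 − 11.5) / 6 = -2.6833%
Mean R_m = (-1.3 + 6.1 + 7.0 − 8.8 − 3.6 − 7.1) / 6 = -1.2833%
Σ(R_i − R̄_i)(R_m − R̄_m) = 355.3183  ⇒  Cov = 355.3183 / 5 = 71.0637
Σ(R_m − R̄_m)² = 218.8283  ⇒  Var(R_m) = 218.8283 / 5 = 43.7657
β = Cov / Var(R_m) = 71.0637 / 43.7657 = 1.6237
E(R) = R_f + β × MRP = 2.17% + 1.6237 × 8.16% = 15.42%

15.42%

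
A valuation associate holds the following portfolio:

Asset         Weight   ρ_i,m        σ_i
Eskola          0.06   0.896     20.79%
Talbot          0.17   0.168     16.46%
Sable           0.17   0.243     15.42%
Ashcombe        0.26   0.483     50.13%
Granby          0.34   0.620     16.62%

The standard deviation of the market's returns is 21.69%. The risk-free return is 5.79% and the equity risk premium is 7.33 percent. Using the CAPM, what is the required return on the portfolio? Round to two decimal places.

β_Eskola = 0.896 × 20.79% / 21.69% = 0.8588
β_Talbot = 0.168 × 16.46% / 21.69% = 0.1275
β_Sable = 0.243 × 15.42% / 21.69% = 0.1728
β_Ashcombe = 0.483 × 50.13% / 21.69% = 1.1163
β_Granby = 0.620 × 16.62% / 21.69% = 0.4751
β_P = Σ w_i β_i = 0.06×0.8588 + 0.17×0.1275 + 0.17×0.1728 + 0.26×1.1163 + 0.34×0.4751 = 0.5544
E(R_P) = R_f + β_P × MRP = 5.79% + 0.5544 × 7.33% = 9.85%

9.85%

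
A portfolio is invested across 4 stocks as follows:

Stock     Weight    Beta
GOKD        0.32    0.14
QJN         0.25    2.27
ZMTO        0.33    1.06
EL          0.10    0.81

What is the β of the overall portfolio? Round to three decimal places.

1.043

β_P = Σ w_i β_i = 0.32×0.14 + 0.25×2.27 + 0.33×1.06 + 0.10×0.81 = 1.0431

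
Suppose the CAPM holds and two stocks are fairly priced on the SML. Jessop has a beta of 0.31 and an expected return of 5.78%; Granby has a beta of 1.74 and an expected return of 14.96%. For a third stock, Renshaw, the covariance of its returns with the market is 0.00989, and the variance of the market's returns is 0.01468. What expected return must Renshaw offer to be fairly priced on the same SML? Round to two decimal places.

MRP = (14.96% − 5.78%) / (1.74 − 0.31) = 6.4196%
R_f = 5.78% − 0.31 × 6.4196% = 3.7899%
β_Renshaw = Cov / Var(R_m) = 0.00989 / 0.01468 = 0.6737
E(R_Renshaw) = R_f + β × MRP = 3.7899% + 0.6737 × 6.4196% = 8.11%

8.11%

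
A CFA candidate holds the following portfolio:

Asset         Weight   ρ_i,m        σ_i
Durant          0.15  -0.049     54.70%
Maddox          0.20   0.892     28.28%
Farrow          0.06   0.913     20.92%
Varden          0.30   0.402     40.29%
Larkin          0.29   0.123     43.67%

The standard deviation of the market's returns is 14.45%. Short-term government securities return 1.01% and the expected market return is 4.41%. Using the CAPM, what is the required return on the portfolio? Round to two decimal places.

3.88%

β_Durant = -0.049 × 54.70% / 14.45% = -0.1855
β_Maddox = 0.892 × 28.28% / 14.45% = 1.7457
β_Farrow = 0.913 × 20.92% / 14.45% = 1.3218
β_Varden = 0.402 × 40.29% / 14.45% = 1.1209
β_Larkin = 0.123 × 43.67% / 14.45% = 0.3717
β_P = Σ w_i β_i = 0.15×-0.1855 + 0.20×1.7457 + 0.06×1.3218 + 0.30×1.1209 + 0.29×0.3717 = 0.8447
MRP = 4.41% − 1.01% = 3.40%
E(R_P) = R_f + β_P × MRP = 1.01% + 0.8447 × 3.40% = 3.88%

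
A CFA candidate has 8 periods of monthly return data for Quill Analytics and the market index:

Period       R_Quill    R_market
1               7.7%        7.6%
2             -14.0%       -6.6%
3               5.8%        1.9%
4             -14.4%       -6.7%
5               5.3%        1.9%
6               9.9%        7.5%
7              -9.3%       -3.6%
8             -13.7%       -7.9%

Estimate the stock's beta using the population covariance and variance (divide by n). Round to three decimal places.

1.666

Mean R_i = (7.7 − 14.0 + 5.8 − 14.4 + 5.3 + 9.9 − 9.3 − 13.7) / 8 = -2.8375%
Mean R_m = (7.6 − 6.6 + 1.9 − 6.7 + 1.9 + 7.5 − 3.6 − 7.9) / 8 = -0.7375%
Σ(R_i − R̄_i)(R_m − R̄_m) = 467.7088  ⇒  Cov = 467.7088 / 8 = 58.4636
Σ(R_m − R̄_m)² = 280.6988  ⇒  Var(R_m) = 280.6988 / 8 = 35.0874
β = Cov / Var(R_m) = 58.4636 / 35.0874 = 1.6662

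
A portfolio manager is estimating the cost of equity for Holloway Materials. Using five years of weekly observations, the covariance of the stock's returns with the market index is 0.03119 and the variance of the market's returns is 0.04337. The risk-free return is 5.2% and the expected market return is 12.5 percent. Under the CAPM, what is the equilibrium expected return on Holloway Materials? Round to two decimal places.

β = Cov(R_i, R_m) / Var(R_m) = 0.03119 / 0.04337 = 0.7192
MRP = 12.5% − 5.2% = 7.30%
E(R) = R_f + β × MRP = 5.2% + 0.7192 × 7.3% = 10.45%

10.45%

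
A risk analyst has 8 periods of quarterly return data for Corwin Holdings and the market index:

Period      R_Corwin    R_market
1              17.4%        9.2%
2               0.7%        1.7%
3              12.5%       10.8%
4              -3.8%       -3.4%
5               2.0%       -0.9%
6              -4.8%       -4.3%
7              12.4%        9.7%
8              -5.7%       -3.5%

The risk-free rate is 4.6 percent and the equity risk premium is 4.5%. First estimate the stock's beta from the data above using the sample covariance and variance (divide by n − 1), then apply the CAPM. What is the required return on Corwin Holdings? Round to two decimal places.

10.62%

Mean R_i = (17.4 + 0.7 + 12.5 − 3.8 + 2.0 − 4.8 + 12.4 − 5.7) / 8 = 3.8375%
Mean R_m = (9.2 + 1.7 + 10.8 − 3.4 − 0.9 − 4.3 + 9.7 − 3.5) / 8 = 2.4125%
Σ(R_i − R̄_i)(R_m − R̄_m) = 394.1963  ⇒  Cov = 394.1963 / 7 = 56.3138
Σ(R_m − R̄_m)² = 294.8088  ⇒  Var(R_m) = 294.8088 / 7 = 42.1155
β = Cov / Var(R_m) = 56.3138 / 42.1155 = 1.3371
E(R) = R_f + β × MRP = 4.6% + 1.3371 × 4.5% = 10.62%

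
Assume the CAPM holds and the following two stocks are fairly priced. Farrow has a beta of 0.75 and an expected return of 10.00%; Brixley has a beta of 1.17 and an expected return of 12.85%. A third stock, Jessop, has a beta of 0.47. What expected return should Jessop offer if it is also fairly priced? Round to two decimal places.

MRP (SML slope) = (12.85% − 10.00%) / (1.17 − 0.75) = 2.85% / 0.42 = 6.7857%
R_f (intercept) = 10.00% − 0.75 × 6.7857% = 4.9107%
E(R_Jessop) = R_f + β × MRP = 4.9107% + 0.47 × 6.7857% = 8.10%

8.10%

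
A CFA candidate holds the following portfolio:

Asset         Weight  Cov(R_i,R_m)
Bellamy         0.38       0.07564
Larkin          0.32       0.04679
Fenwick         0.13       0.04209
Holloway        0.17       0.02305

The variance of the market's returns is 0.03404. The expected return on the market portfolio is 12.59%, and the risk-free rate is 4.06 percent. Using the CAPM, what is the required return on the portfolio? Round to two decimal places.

β_Bellamy = 0.07564 / 0.03404 = 2.2221
β_Larkin = 0.04679 / 0.03404 = 1.3746
β_Fenwick = 0.04209 / 0.03404 = 1.2365
β_Holloway = 0.02305 / 0.03404 = 0.6771
β_P = Σ w_i β_i = 0.38×2.2221 + 0.32×1.3746 + 0.13×1.2365 + 0.17×0.6771 = 1.5601
MRP = 12.59% − 4.06% = 8.53%
E(R_P) = R_f + β_P × MRP = 4.06% + 1.5601 × 8.53% = 17.37%

17.37%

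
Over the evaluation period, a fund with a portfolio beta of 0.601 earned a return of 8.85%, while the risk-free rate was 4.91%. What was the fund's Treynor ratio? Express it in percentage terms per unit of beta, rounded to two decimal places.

Treynor = (R_P − R_f) / β_P = (8.85% − 4.91%) / 0.6010 = 3.94% / 0.6010 = 6.56%

6.56%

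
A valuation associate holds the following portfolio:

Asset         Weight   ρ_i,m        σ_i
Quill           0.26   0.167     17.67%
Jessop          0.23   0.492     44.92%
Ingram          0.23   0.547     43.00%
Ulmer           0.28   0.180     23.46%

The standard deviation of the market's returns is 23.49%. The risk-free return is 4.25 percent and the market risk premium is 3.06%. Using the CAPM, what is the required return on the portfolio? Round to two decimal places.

β_Quill = 0.167 × 17.67% / 23.49% = 0.1256
β_Jessop = 0.492 × 44.92% / 23.49% = 0.9409
β_Ingram = 0.547 × 43.00% / 23.49% = 1.0013
β_Ulmer = 0.180 × 23.46% / 23.49% = 0.1798
β_P = Σ w_i β_i = 0.26×0.1256 + 0.23×0.9409 + 0.23×1.0013 + 0.28×0.1798 = 0.5297
E(R_P) = R_f + β_P × MRP = 4.25% + 0.5297 × 3.06% = 5.87%

5.87%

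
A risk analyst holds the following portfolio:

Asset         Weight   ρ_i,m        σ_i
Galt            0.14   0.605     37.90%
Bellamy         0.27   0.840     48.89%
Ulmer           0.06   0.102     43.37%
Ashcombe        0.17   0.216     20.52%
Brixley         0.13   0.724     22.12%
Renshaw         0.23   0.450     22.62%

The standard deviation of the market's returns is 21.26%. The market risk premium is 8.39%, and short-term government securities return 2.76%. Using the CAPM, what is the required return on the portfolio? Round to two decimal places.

β_Galt = 0.605 × 37.90% / 21.26% = 1.0785
β_Bellamy = 0.840 × 48.89% / 21.26% = 1.9317
β_Ulmer = 0.102 × 43.37% / 21.26% = 0.2081
β_Ashcombe = 0.216 × 20.52% / 21.26% = 0.2085
β_Brixley = 0.724 × 22.12% / 21.26% = 0.7533
β_Renshaw = 0.450 × 22.62% / 21.26% = 0.4788
β_P = Σ w_i β_i = 0.14×1.0785 + 0.27×1.9317 + 0.06×0.2081 + 0.17×0.2085 + 0.13×0.7533 + 0.23×0.4788 = 0.9285
E(R_P) = R_f + β_P × MRP = 2.76% + 0.9285 × 8.39% = 10.55%

10.55%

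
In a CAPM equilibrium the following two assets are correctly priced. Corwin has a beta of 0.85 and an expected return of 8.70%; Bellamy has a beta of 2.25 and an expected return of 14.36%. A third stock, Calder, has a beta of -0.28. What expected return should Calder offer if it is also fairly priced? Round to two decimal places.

4.13%

MRP (SML slope) = (14.36% − 8.70%) / (2.25 − 0.85) = 5.66% / 1.40 = 4.0429%
R_f (intercept) = 8.70% − 0.85 × 4.0429% = 5.2635%
E(R_Calder) = R_f + β × MRP = 5.2635% + -0.28 × 4.0429% = 4.13%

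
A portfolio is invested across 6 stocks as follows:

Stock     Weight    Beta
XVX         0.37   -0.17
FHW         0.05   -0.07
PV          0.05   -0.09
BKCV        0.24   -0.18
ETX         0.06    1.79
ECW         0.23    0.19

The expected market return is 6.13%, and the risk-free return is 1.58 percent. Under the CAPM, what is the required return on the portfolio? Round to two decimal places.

1.75%

β_P = Σ w_i β_i = 0.37×-0.17 + 0.05×-0.07 + 0.05×-0.09 + 0.24×-0.18 + 0.06×1.79 + 0.23×0.19 = 0.0370
MRP = 6.13% − 1.58% = 4.55%
E(R_P) = R_f + β_P × MRP = 1.58% + 0.0370 × 4.55% = 1.75%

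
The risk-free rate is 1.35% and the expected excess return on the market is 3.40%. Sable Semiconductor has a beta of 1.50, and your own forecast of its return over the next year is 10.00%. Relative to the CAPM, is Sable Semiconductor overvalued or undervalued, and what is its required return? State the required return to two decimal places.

Required return = R_f + β·MRP = 1.35% + 1.50 × 3.40% = 6.45%
Forecast 10.00% > required 6.45% → the stock plots above the SML → undervalued.

Undervalued; required return 6.45%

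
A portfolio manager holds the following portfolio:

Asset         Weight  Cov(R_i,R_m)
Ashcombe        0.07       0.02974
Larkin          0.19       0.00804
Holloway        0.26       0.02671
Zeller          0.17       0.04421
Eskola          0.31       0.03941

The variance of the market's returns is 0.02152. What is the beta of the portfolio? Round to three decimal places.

1.407

β_Ashcombe = 0.02974 / 0.02152 = 1.3820
β_Larkin = 0.00804 / 0.02152 = 0.3736
β_Holloway = 0.02671 / 0.02152 = 1.2412
β_Zeller = 0.04421 / 0.02152 = 2.0544
β_Eskola = 0.03941 / 0.02152 = 1.8313
β_P = Σ w_i β_i = 0.07×1.3820 + 0.19×0.3736 + 0.26×1.2412 + 0.17×2.0544 + 0.31×1.8313 = 1.4074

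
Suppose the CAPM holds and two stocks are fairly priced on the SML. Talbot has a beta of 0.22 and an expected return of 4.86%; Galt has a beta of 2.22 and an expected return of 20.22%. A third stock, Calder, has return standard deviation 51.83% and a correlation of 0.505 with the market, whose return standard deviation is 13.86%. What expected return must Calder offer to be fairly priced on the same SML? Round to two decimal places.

17.67%

MRP = (20.22% − 4.86%) / (2.22 − 0.22) = 7.6800%
R_f = 4.86% − 0.22 × 7.6800% = 3.1704%
β_Calder = ρ·σ_i/σ_m = 0.505 × 51.83 / 13.86 = 1.8885
E(R_Calder) = R_f + β × MRP = 3.1704% + 1.8885 × 7.6800% = 17.67%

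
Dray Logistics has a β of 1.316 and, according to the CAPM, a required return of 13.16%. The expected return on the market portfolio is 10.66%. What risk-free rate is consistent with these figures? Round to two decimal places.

E(R) = R_f + β(E(R_m) − R_f) = R_f(1 − β) + β·E(R_m)
13.16% = R_f × (1 − 1.316) + 1.316 × 10.66%
13.16% = R_f × -0.316 + 14.02856%
R_f = (13.16% − 14.02856%) / -0.316 = 2.75%

2.75%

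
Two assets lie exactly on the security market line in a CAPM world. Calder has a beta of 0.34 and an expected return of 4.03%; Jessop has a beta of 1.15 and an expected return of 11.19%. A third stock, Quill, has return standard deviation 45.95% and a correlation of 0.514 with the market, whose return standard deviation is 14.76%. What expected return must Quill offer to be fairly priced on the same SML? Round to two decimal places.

MRP = (11.19% − 4.03%) / (1.15 − 0.34) = 8.8395%
R_f = 4.03% − 0.34 × 8.8395% = 1.0246%
β_Quill = ρ·σ_i/σ_m = 0.514 × 45.95 / 14.76 = 1.6002
E(R_Quill) = R_f + β × MRP = 1.0246% + 1.6002 × 8.8395% = 15.17%

15.17%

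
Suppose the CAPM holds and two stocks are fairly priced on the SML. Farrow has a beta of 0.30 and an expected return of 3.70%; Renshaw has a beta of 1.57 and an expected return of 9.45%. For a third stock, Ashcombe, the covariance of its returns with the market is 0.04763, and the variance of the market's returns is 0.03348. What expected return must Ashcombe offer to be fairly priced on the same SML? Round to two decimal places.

8.78%

MRP = (9.45% − 3.70%) / (1.57 − 0.30) = 4.5276%
R_f = 3.70% − 0.30 × 4.5276% = 2.3417%
β_Ashcombe = Cov / Var(R_m) = 0.04763 / 0.03348 = 1.4226
E(R_Ashcombe) = R_f + β × MRP = 2.3417% + 1.4226 × 4.5276% = 8.78%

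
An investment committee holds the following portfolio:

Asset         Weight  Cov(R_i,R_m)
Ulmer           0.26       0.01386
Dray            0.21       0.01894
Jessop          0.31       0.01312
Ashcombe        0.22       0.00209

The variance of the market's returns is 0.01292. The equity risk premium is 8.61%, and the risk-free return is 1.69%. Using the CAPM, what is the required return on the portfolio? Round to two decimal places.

β_Ulmer = 0.01386 / 0.01292 = 1.0728
β_Dray = 0.01894 / 0.01292 = 1.4659
β_Jessop = 0.01312 / 0.01292 = 1.0155
β_Ashcombe = 0.00209 / 0.01292 = 0.1618
β_P = Σ w_i β_i = 0.26×1.0728 + 0.21×1.4659 + 0.31×1.0155 + 0.22×0.1618 = 0.9372
E(R_P) = R_f + β_P × MRP = 1.69% + 0.9372 × 8.61% = 9.76%

9.76%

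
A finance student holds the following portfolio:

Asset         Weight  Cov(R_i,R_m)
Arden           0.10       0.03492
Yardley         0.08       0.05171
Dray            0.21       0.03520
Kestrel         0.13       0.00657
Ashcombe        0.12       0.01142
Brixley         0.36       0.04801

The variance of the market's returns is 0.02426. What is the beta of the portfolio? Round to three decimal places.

1.423

β_Arden = 0.03492 / 0.02426 = 1.4394
β_Yardley = 0.05171 / 0.02426 = 2.1315
β_Dray = 0.03520 / 0.02426 = 1.4509
β_Kestrel = 0.00657 / 0.02426 = 0.2708
β_Ashcombe = 0.01142 / 0.02426 = 0.4707
β_Brixley = 0.04801 / 0.02426 = 1.9790
β_P = Σ w_i β_i = 0.10×1.4394 + 0.08×2.1315 + 0.21×1.4509 + 0.13×0.2708 + 0.12×0.4707 + 0.36×1.9790 = 1.4233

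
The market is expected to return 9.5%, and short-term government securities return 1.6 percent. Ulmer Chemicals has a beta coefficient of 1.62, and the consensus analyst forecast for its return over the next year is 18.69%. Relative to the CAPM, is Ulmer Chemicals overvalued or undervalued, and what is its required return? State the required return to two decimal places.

Undervalued; required return 14.40%

MRP = 9.5% − 1.6% = 7.90%
Required return = R_f + β·MRP = 1.6% + 1.62 × 7.9% = 14.40%
Forecast 18.69% > required 14.40% → the stock plots above the SML → undervalued.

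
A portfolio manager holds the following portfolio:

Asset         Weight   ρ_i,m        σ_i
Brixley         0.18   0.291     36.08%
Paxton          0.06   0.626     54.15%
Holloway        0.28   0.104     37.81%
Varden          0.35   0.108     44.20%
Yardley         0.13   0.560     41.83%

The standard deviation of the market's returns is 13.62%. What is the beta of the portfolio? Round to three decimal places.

0.715

β_Brixley = 0.291 × 36.08% / 13.62% = 0.7709
β_Paxton = 0.626 × 54.15% / 13.62% = 2.4888
β_Holloway = 0.104 × 37.81% / 13.62% = 0.2887
β_Varden = 0.108 × 44.20% / 13.62% = 0.3505
β_Yardley = 0.560 × 41.83% / 13.62% = 1.7199
β_P = Σ w_i β_i = 0.18×0.7709 + 0.06×2.4888 + 0.28×0.2887 + 0.35×0.3505 + 0.13×1.7199 = 0.7152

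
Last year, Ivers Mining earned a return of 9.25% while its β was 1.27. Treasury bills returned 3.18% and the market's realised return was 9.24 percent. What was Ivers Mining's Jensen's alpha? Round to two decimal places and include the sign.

Market excess return = 9.24% − 3.18% = 6.06%
CAPM benchmark = R_f + β(R_m − R_f) = 3.18% + 1.27 × 6.06% = 10.8762%
α = actual − benchmark = 9.25% − 10.8762% = -1.63%

-1.63%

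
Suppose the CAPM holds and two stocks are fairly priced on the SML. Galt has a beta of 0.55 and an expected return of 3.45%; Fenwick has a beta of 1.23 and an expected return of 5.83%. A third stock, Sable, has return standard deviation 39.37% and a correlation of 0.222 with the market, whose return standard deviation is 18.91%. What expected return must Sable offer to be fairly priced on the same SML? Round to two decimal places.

MRP = (5.83% − 3.45%) / (1.23 − 0.55) = 3.5000%
R_f = 3.45% − 0.55 × 3.5000% = 1.5250%
β_Sable = ρ·σ_i/σ_m = 0.222 × 39.37 / 18.91 = 0.4622
E(R_Sable) = R_f + β × MRP = 1.5250% + 0.4622 × 3.5000% = 3.14%

3.14%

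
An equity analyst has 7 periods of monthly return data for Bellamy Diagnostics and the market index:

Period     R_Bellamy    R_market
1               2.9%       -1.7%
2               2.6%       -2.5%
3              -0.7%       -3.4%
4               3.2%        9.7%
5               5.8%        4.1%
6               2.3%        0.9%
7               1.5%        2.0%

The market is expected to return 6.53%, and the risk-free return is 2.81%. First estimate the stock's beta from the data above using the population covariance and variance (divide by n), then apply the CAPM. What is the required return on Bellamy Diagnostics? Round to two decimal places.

3.64%

Mean R_i = (2.9 + 2.6 − 0.7 + 3.2 + 5.8 + 2.3 + 1.5) / 7 = 2.5143%
Mean R_m = (-1.7 − 2.5 − 3.4 + 9.7 + 4.1 + 0.9 + 2.0) / 7 = 1.3000%
Σ(R_i − R̄_i)(R_m − R̄_m) = 27.9600  ⇒  Cov = 27.9600 / 7 = 3.9943
Σ(R_m − R̄_m)² = 124.5800  ⇒  Var(R_m) = 124.5800 / 7 = 17.7971
β = Cov / Var(R_m) = 3.9943 / 17.7971 = 0.2244
MRP = 6.53% − 2.81% = 3.72%
E(R) = R_f + β × MRP = 2.81% + 0.2244 × 3.72% = 3.64%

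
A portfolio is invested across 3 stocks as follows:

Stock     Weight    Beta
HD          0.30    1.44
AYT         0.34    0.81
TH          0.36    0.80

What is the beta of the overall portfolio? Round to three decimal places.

0.995

β_P = Σ w_i β_i = 0.30×1.44 + 0.34×0.81 + 0.36×0.80 = 0.9954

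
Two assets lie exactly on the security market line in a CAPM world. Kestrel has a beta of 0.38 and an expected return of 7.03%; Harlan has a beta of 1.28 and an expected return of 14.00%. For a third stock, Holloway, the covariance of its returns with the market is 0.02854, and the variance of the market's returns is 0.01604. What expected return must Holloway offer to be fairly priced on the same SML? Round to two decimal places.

17.87%

MRP = (14.00% − 7.03%) / (1.28 − 0.38) = 7.7444%
R_f = 7.03% − 0.38 × 7.7444% = 4.0871%
β_Holloway = Cov / Var(R_m) = 0.02854 / 0.01604 = 1.7793
E(R_Holloway) = R_f + β × MRP = 4.0871% + 1.7793 × 7.7444% = 17.87%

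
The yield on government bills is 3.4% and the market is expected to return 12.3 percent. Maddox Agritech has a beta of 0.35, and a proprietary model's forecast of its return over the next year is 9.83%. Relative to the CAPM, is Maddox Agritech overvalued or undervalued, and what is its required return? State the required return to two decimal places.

MRP = 12.3% − 3.4% = 8.90%
Required return = R_f + β·MRP = 3.4% + 0.35 × 8.9% = 6.52%
Forecast 9.83% > required 6.52% → the stock plots above the SML → undervalued.

Undervalued; required return 6.52%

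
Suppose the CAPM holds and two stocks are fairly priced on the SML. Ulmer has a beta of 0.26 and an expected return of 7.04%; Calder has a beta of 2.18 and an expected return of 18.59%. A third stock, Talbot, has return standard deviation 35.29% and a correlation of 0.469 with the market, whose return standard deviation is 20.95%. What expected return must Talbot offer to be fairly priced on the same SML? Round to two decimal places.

MRP = (18.59% − 7.04%) / (2.18 − 0.26) = 6.0156%
R_f = 7.04% − 0.26 × 6.0156% = 5.4759%
β_Talbot = ρ·σ_i/σ_m = 0.469 × 35.29 / 20.95 = 0.7900
E(R_Talbot) = R_f + β × MRP = 5.4759% + 0.7900 × 6.0156% = 10.23%

10.23%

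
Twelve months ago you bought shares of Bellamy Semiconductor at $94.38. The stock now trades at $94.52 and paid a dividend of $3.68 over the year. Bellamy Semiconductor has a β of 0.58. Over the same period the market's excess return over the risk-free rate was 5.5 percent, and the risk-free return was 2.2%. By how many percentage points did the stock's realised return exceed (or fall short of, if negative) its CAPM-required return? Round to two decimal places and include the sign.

-1.34%

Realised HPR = (P1 + D1 − P0) / P0 = (94.52 + 3.68 − 94.38) / 94.38 = 3.82 / 94.38 = 4.0475%
CAPM required = R_f + β·MRP = 2.2% + 0.58 × 5.5% = 5.3900%
α = realised − required = 4.0475% − 5.3900% = -1.34%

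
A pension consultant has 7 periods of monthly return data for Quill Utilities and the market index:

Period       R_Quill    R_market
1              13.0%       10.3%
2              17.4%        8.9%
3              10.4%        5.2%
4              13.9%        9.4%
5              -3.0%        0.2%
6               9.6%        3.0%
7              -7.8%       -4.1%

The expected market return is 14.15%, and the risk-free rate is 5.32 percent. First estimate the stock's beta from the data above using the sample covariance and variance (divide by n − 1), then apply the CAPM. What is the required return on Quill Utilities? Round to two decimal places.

Mean R_i = (13.0 + 17.4 + 10.4 + 13.9 − 3.0 + 9.6 − 7.8) / 7 = 7.6429%
Mean R_m = (10.3 + 8.9 + 5.2 + 9.4 + 0.2 + 3.0 − 4.1) / 7 = 4.7000%
Σ(R_i − R̄_i)(R_m − R̄_m) = 282.2300  ⇒  Cov = 282.2300 / 6 = 47.0383
Σ(R_m − R̄_m)² = 171.9200  ⇒  Var(R_m) = 171.9200 / 6 = 28.6533
β = Cov / Var(R_m) = 47.0383 / 28.6533 = 1.6416
MRP = 14.15% − 5.32% = 8.83%
E(R) = R_f + β × MRP = 5.32% + 1.6416 × 8.83% = 19.82%

19.82%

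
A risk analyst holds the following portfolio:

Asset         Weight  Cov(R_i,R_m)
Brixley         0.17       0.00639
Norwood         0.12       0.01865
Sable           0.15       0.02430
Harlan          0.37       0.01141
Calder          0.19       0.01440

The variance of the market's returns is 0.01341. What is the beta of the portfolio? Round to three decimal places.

1.039

β_Brixley = 0.00639 / 0.01341 = 0.4765
β_Norwood = 0.01865 / 0.01341 = 1.3908
β_Sable = 0.02430 / 0.01341 = 1.8121
β_Harlan = 0.01141 / 0.01341 = 0.8509
β_Calder = 0.01440 / 0.01341 = 1.0738
β_P = Σ w_i β_i = 0.17×0.4765 + 0.12×1.3908 + 0.15×1.8121 + 0.37×0.8509 + 0.19×1.0738 = 1.0386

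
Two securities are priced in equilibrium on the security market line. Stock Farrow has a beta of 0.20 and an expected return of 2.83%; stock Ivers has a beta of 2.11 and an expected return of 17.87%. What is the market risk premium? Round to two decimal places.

Both satisfy E(R) = R_f + β·MRP, so the slope of the SML is
MRP = (17.87% − 2.83%) / (2.11 − 0.20) = 15.04% / 1.91 = 7.8743%

7.87%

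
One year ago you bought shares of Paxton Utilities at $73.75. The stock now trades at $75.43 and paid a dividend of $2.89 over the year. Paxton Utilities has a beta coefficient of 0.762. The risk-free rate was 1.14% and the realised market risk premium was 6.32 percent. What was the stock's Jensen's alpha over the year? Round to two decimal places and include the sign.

+0.24%

Realised HPR = (P1 + D1 − P0) / P0 = (75.43 + 2.89 − 73.75) / 73.75 = 4.57 / 73.75 = 6.1966%
CAPM required = R_f + β·MRP = 1.14% + 0.762 × 6.32% = 5.95584%
α = realised − required = 6.1966% − 5.95584% = +0.24%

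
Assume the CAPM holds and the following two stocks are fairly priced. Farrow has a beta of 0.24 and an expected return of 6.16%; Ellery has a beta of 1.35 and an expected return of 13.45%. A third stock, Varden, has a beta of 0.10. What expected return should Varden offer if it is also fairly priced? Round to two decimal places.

5.24%

MRP (SML slope) = (13.45% − 6.16%) / (1.35 − 0.24) = 7.29% / 1.11 = 6.5676%
R_f (intercept) = 6.16% − 0.24 × 6.5676% = 4.5838%
E(R_Varden) = R_f + β × MRP = 4.5838% + 0.10 × 6.5676% = 5.24%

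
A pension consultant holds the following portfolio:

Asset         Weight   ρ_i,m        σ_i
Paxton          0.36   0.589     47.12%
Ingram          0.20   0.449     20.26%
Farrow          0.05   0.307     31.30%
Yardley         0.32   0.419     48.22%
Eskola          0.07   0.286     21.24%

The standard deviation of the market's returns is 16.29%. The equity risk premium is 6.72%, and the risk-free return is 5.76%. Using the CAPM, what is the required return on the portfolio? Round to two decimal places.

β_Paxton = 0.589 × 47.12% / 16.29% = 1.7037
β_Ingram = 0.449 × 20.26% / 16.29% = 0.5584
β_Farrow = 0.307 × 31.30% / 16.29% = 0.5899
β_Yardley = 0.419 × 48.22% / 16.29% = 1.2403
β_Eskola = 0.286 × 21.24% / 16.29% = 0.3729
β_P = Σ w_i β_i = 0.36×1.7037 + 0.20×0.5584 + 0.05×0.5899 + 0.32×1.2403 + 0.07×0.3729 = 1.1775
E(R_P) = R_f + β_P × MRP = 5.76% + 1.1775 × 6.72% = 13.67%

13.67%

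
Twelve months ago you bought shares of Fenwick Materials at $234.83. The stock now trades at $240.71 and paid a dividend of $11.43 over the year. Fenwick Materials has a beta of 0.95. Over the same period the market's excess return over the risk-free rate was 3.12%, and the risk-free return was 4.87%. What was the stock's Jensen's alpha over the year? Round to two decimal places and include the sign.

-0.46%

Realised HPR = (P1 + D1 − P0) / P0 = (240.71 + 11.43 − 234.83) / 234.83 = 17.31 / 234.83 = 7.3713%
CAPM required = R_f + β·MRP = 4.87% + 0.95 × 3.12% = 7.8340%
α = realised − required = 7.3713% − 7.8340% = -0.46%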